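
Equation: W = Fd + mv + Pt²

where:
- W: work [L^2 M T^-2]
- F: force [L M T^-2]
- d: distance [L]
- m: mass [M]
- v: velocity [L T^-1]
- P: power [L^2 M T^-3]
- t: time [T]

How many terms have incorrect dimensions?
2

LHS W: [L^2 M T^-2]
- Fd: [L^2 M T^-2] ✓
- mv: [L M T^-1] ✗
- Pt²: [L^2 M T^-1] ✗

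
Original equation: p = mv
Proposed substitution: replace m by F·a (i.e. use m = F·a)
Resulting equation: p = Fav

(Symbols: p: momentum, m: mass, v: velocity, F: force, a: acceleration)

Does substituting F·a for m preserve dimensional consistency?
No

[m] = [M] and [F·a] = [L^2 M T^-4]. These differ, so the substitution replaces a quantity by one of different dimensions and the result p = Fav has LHS [L M T^-1] vs RHS [L^3 M T^-5] — inconsistent.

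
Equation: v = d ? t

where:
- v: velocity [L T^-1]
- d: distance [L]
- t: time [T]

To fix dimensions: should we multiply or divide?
division (÷): v = d ÷ t

v [L T^-1]; d [L]; t [T].
d × t → [L T] ✗
d ÷ t → [L T^-1] ✓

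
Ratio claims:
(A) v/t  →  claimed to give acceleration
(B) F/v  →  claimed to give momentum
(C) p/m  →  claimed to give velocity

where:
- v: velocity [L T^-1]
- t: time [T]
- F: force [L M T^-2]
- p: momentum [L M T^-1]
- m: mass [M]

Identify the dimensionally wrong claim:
(B) F/v does not give momentum

(A) v/t: [L T^-2] = acceleration [L T^-2] ✓
(B) F/v: [M T^-1] ≠ momentum [L M T^-1] ✗
(C) p/m: [L T^-1] = velocity [L T^-1] ✓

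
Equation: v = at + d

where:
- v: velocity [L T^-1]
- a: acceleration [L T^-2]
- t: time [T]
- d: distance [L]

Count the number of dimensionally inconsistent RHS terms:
1

LHS v: [L T^-1]
- at: [L T^-1] ✓
- d: [L] ✗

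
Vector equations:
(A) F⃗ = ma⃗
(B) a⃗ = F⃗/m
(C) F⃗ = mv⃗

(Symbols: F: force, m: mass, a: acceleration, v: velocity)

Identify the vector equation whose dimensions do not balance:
(C) F⃗ = mv⃗

(A) F⃗ = ma⃗: LHS [L M T^-2], RHS [L M T^-2] ✓ — Force and acceleration are vectors, mass is a scalar
(B) a⃗ = F⃗/m: LHS [L T^-2], RHS [L T^-2] ✓ — force (vector) divided by mass (scalar)
(C) F⃗ = mv⃗: LHS [L M T^-2], RHS [L M T^-1] ✗ — mass times velocity is momentum, not force; should be ma⃗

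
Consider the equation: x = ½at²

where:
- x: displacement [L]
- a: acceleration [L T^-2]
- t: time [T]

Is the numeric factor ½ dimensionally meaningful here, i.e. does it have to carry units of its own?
No

x has dimensions [L] and at² already has dimensions [L], so the equation balances without ½ contributing any dimensions. ½ is a pure (dimensionless) number; changing or removing it would not affect dimensional consistency.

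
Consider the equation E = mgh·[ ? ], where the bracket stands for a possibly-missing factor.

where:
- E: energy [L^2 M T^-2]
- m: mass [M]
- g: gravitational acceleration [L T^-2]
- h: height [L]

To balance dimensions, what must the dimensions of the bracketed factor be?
Nothing is missing — the bracketed factor must be dimensionless.

E has dimensions [L^2 M T^-2] and mgh already has dimensions [L^2 M T^-2], so E = mgh is dimensionally complete.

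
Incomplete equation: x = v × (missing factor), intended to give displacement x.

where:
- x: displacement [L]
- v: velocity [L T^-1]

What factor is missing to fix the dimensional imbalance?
t (time), dimensions [T]

x has dimensions [L] and v has dimensions [L T^-1].
The missing factor must have dimensions [L] / [L T^-1] = [T], i.e. time (t).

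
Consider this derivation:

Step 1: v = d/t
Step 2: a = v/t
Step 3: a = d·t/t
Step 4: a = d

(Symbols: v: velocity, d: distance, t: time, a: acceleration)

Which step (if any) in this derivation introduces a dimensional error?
Step 3

Step 1: v = d/t → LHS [L T^-1], RHS [L T^-1] ✓
Step 2: a = v/t → LHS [L T^-2], RHS [L T^-2] ✓
Step 3: a = d·t/t → LHS [L T^-2], RHS [L] ✗

The first dimensional inconsistency appears in step 3: a = d·t/t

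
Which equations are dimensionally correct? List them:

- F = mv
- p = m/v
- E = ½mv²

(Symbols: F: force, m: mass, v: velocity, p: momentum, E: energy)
Dimensionally correct: E = ½mv²
Dimensionally incorrect: F = mv, p = m/v
Ordered (correct first, then incorrect): E = ½mv², F = mv, p = m/v

- F = mv: LHS [L M T^-2], RHS [L M T^-1] → incorrect ✗
- p = m/v: LHS [L M T^-1], RHS [L^-1 M T] → incorrect ✗
- E = ½mv²: LHS [L^2 M T^-2], RHS [L^2 M T^-2] → correct ✓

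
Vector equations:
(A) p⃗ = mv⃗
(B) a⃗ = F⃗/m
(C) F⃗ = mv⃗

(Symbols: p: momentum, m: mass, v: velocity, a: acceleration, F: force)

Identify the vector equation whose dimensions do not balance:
(C) F⃗ = mv⃗

(A) p⃗ = mv⃗: LHS [L M T^-1], RHS [L M T^-1] ✓ — mass (scalar) times velocity (vector)
(B) a⃗ = F⃗/m: LHS [L T^-2], RHS [L T^-2] ✓ — force (vector) divided by mass (scalar)
(C) F⃗ = mv⃗: LHS [L M T^-2], RHS [L M T^-1] ✗ — mass times velocity is momentum, not force; should be ma⃗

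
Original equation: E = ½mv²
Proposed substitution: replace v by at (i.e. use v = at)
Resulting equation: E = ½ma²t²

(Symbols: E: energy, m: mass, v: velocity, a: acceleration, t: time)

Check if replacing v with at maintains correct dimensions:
Yes

[v] = [L T^-1] and [at] = [L T^-1]. These match, so the substitution replaces a quantity by one of the same dimensions and the result E = ½ma²t² has LHS [L^2 M T^-2] vs RHS [L^2 M T^-2] — still consistent.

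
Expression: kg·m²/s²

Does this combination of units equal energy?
Yes

The expression kg·m²/s² has dimensions [L^2 M T^-2], which is exactly energy [L^2 M T^-2].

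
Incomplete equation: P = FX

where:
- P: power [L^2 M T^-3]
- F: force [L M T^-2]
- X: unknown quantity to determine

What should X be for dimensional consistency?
X = v (velocity), dimensions [L T^-1]

P has dimensions [L^2 M T^-3]; the rest of the RHS (F) has dimensions [L M T^-2].
So X must have dimensions [L T^-1] — X = v (velocity).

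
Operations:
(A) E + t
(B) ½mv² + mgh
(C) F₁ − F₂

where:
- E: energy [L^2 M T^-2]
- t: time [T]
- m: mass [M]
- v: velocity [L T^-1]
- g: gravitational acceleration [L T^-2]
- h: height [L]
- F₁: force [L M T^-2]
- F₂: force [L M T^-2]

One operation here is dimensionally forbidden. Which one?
(A) E + t

(A) E + t: E [L^2 M T^-2] and t [T] — different dimensions cannot be added/subtracted ✗
(B) ½mv² + mgh: ½mv² [L^2 M T^-2] and mgh [L^2 M T^-2] — same dimensions ✓
(C) F₁ − F₂: F₁ [L M T^-2] and F₂ [L M T^-2] — same dimensions ✓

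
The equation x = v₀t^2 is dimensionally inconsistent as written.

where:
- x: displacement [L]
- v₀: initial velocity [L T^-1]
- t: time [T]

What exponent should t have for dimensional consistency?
The exponent of t should be 1: x = v₀t

The LHS x has dimensions [L]; t has dimensions [T].
As written, the RHS v₀t^2 (exponent 2 on t) has dimensions [L T], which does not match.
With exponent 1, the RHS v₀t has dimensions [L], matching the LHS.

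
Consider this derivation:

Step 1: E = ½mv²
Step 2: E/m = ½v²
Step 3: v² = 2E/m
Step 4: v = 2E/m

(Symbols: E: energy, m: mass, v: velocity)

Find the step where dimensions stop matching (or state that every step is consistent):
Step 4

Step 1: E = ½mv² → LHS [L^2 M T^-2], RHS [L^2 M T^-2] ✓
Step 2: E/m = ½v² → LHS [L^2 T^-2], RHS [L^2 T^-2] ✓
Step 3: v² = 2E/m → LHS [L^2 T^-2], RHS [L^2 T^-2] ✓
Step 4: v = 2E/m → LHS [L T^-1], RHS [L^2 T^-2] ✗

The first dimensional inconsistency appears in step 4: v = 2E/m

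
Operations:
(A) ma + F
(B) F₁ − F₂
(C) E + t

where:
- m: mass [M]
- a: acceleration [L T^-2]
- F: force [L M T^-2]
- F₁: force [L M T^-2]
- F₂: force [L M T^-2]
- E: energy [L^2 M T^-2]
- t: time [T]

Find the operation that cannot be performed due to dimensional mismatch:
(C) E + t

(A) ma + F: ma [L M T^-2] and F [L M T^-2] — same dimensions ✓
(B) F₁ − F₂: F₁ [L M T^-2] and F₂ [L M T^-2] — same dimensions ✓
(C) E + t: E [L^2 M T^-2] and t [T] — different dimensions cannot be added/subtracted ✗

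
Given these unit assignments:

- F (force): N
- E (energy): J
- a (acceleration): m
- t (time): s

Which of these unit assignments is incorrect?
a

The variable a (acceleration) should have units m/s², not m.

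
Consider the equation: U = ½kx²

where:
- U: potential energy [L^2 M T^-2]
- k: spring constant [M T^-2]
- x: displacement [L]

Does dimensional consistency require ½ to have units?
No

U has dimensions [L^2 M T^-2] and kx² already has dimensions [L^2 M T^-2], so the equation balances without ½ contributing any dimensions. ½ is a pure (dimensionless) number; changing or removing it would not affect dimensional consistency.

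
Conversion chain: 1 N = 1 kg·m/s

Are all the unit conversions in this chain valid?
The chain is incorrect (it contains an error).

Incorrect: Newton is kg·m/s², not kg·m/s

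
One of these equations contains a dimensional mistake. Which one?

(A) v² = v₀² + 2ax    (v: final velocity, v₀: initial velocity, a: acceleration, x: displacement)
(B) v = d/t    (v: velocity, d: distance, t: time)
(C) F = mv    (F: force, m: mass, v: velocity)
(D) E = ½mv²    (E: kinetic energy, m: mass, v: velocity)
(C) F = mv

The equation (C) F = mv is dimensionally incorrect.

LHS (F): [L M T^-2]
RHS (mv): [L M T^-1] ✗

The dimensions do not match. The other three equations balance.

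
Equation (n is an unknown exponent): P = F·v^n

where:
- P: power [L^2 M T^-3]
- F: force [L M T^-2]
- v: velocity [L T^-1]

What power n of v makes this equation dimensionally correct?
n = 1

P has dimensions [L^2 M T^-3]; v has dimensions [L T^-1].
The rest of the RHS has dimensions [L M T^-2], so v^n must supply [L T^-1].
With n = 1: F·v^1 has dimensions [L^2 M T^-3], matching the LHS ✓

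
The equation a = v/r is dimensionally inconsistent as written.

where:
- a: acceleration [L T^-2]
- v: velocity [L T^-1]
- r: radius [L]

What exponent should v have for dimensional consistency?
The exponent of v should be 2: a = v^2/r

The LHS a has dimensions [L T^-2]; v has dimensions [L T^-1].
As written, the RHS v/r (exponent 1 on v) has dimensions [T^-1], which does not match.
With exponent 2, the RHS v^2/r has dimensions [L T^-2], matching the LHS.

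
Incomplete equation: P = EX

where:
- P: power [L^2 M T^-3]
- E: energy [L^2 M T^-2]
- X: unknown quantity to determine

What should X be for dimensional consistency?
X = f (inverse time / frequency (1/t)), dimensions [T^-1]

P has dimensions [L^2 M T^-3]; the rest of the RHS (E) has dimensions [L^2 M T^-2].
So X must have dimensions [T^-1] — X = f (inverse time / frequency (1/t)).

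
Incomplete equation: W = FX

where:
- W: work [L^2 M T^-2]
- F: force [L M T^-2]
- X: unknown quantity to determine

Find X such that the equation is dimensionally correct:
X = d (distance), dimensions [L]

W has dimensions [L^2 M T^-2]; the rest of the RHS (F) has dimensions [L M T^-2].
So X must have dimensions [L] — X = d (distance).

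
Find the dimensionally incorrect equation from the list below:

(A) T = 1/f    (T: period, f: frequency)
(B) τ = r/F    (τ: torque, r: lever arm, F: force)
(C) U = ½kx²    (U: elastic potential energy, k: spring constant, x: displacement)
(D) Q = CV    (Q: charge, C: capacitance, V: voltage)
(B) τ = r/F

The equation (B) τ = r/F is dimensionally incorrect.

LHS (τ): [L^2 M T^-2]
RHS (r/F): [M^-1 T^2] ✗

The dimensions do not match. The other three equations balance.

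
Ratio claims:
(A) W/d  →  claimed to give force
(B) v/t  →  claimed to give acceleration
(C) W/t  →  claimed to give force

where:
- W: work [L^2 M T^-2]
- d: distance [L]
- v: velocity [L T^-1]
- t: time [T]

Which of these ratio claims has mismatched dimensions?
(C) W/t does not give force

(A) W/d: [L M T^-2] = force [L M T^-2] ✓
(B) v/t: [L T^-2] = acceleration [L T^-2] ✓
(C) W/t: [L^2 M T^-3] ≠ force [L M T^-2] ✗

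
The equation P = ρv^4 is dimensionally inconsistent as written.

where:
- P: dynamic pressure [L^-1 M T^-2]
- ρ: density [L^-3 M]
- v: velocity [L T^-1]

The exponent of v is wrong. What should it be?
The exponent of v should be 2: P = ρv^2

The LHS P has dimensions [L^-1 M T^-2]; v has dimensions [L T^-1].
As written, the RHS ρv^4 (exponent 4 on v) has dimensions [L M T^-4], which does not match.
With exponent 2, the RHS ρv^2 has dimensions [L^-1 M T^-2], matching the LHS.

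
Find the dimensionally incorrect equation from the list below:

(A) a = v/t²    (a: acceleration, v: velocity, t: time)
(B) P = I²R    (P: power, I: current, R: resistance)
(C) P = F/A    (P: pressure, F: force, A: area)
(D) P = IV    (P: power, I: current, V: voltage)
(A) a = v/t²

The equation (A) a = v/t² is dimensionally incorrect.

LHS (a): [L T^-2]
RHS (v/t²): [L T^-3] ✗

The dimensions do not match. The other three equations balance.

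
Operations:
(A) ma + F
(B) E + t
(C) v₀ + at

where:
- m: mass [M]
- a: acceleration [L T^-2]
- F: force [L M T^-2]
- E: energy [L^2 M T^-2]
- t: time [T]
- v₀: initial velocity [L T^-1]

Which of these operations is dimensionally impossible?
(B) E + t

(A) ma + F: ma [L M T^-2] and F [L M T^-2] — same dimensions ✓
(B) E + t: E [L^2 M T^-2] and t [T] — different dimensions cannot be added/subtracted ✗
(C) v₀ + at: v₀ [L T^-1] and at [L T^-1] — same dimensions ✓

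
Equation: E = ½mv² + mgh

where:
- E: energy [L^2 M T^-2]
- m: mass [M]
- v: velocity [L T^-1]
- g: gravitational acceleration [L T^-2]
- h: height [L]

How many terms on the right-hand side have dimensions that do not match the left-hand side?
0

LHS E: [L^2 M T^-2]
- ½mv²: [L^2 M T^-2] ✓
- mgh: [L^2 M T^-2] ✓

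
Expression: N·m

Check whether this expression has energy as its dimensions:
Yes

The expression N·m has dimensions [L^2 M T^-2], which is exactly energy [L^2 M T^-2].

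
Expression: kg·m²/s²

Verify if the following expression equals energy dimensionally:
Yes

The expression kg·m²/s² has dimensions [L^2 M T^-2], which is exactly energy [L^2 M T^-2].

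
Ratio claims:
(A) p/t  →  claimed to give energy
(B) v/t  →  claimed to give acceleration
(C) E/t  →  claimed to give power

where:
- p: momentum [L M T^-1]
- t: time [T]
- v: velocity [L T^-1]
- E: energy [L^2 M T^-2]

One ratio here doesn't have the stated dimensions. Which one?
(A) p/t does not give energy

(A) p/t: [L M T^-2] ≠ energy [L^2 M T^-2] ✗
(B) v/t: [L T^-2] = acceleration [L T^-2] ✓
(C) E/t: [L^2 M T^-3] = power [L^2 M T^-3] ✓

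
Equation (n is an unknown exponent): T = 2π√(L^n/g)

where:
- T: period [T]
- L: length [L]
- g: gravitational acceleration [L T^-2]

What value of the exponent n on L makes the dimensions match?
n = 1

T has dimensions [T]; L has dimensions [L].
With n = 1: 2π√(L^1/g) has dimensions [T], matching the LHS ✓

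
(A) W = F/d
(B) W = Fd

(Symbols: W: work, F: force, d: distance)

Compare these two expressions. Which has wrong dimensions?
(A)

(A) W = F/d: LHS [L^2 M T^-2], RHS [M T^-2] ✗
(B) W = Fd: LHS [L^2 M T^-2], RHS [L^2 M T^-2] ✓

Expression (A) W = F/d is dimensionally incorrect.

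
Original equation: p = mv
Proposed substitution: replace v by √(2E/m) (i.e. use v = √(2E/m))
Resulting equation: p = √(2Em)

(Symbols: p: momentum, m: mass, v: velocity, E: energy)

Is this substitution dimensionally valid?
Yes

[v] = [L T^-1] and [√(2E/m)] = [L T^-1]. These match, so the substitution replaces a quantity by one of the same dimensions and the result p = √(2Em) has LHS [L M T^-1] vs RHS [L M T^-1] — still consistent.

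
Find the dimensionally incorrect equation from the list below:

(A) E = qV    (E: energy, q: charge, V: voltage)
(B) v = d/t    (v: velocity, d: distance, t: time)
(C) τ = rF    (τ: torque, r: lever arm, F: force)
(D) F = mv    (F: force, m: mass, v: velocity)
(D) F = mv

The equation (D) F = mv is dimensionally incorrect.

LHS (F): [L M T^-2]
RHS (mv): [L M T^-1] ✗

The dimensions do not match. The other three equations balance.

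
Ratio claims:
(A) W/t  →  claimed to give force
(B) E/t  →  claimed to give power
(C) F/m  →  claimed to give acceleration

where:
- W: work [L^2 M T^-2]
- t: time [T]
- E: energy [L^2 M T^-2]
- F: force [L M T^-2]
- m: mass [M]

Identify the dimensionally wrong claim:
(A) W/t does not give force

(A) W/t: [L^2 M T^-3] ≠ force [L M T^-2] ✗
(B) E/t: [L^2 M T^-3] = power [L^2 M T^-3] ✓
(C) F/m: [L T^-2] = acceleration [L T^-2] ✓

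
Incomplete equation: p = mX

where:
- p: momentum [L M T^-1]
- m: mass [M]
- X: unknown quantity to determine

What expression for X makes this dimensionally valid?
X = v (velocity), dimensions [L T^-1]

p has dimensions [L M T^-1]; the rest of the RHS (m) has dimensions [M].
So X must have dimensions [L T^-1] — X = v (velocity).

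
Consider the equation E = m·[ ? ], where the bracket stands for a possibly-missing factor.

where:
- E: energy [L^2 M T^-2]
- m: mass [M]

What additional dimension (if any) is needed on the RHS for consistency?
[L^2 T^-2] — velocity squared (e.g. v²)

E has dimensions [L^2 M T^-2]; m has dimensions [M].
The bracketed factor must supply [L^2 M T^-2] / [M] = [L^2 T^-2].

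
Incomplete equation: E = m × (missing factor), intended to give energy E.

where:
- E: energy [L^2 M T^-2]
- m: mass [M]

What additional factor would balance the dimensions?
v² (velocity squared), dimensions [L^2 T^-2]

E has dimensions [L^2 M T^-2] and m has dimensions [M].
The missing factor must have dimensions [L^2 M T^-2] / [M] = [L^2 T^-2], i.e. velocity squared (v²).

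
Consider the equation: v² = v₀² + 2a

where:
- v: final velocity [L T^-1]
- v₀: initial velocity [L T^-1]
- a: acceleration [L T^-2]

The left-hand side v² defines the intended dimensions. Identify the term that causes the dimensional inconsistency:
The term 2a

Checking each RHS term against the LHS:
- v₀²: [L^2 T^-2] — matches v² [L^2 T^-2] ✓
- 2a: [L T^-2] — does NOT match v² [L^2 T^-2] ✗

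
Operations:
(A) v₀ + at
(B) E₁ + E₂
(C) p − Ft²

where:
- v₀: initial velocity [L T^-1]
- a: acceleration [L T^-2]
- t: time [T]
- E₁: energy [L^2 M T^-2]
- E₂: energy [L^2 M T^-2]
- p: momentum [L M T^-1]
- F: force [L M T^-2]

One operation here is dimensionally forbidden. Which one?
(C) p − Ft²

(A) v₀ + at: v₀ [L T^-1] and at [L T^-1] — same dimensions ✓
(B) E₁ + E₂: E₁ [L^2 M T^-2] and E₂ [L^2 M T^-2] — same dimensions ✓
(C) p − Ft²: p [L M T^-1] and Ft² [L M] — different dimensions cannot be added/subtracted ✗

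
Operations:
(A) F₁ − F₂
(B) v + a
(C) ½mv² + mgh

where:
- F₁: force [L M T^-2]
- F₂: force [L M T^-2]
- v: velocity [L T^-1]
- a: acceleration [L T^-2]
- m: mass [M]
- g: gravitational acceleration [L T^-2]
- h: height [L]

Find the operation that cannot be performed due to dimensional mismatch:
(B) v + a

(A) F₁ − F₂: F₁ [L M T^-2] and F₂ [L M T^-2] — same dimensions ✓
(B) v + a: v [L T^-1] and a [L T^-2] — different dimensions cannot be added/subtracted ✗
(C) ½mv² + mgh: ½mv² [L^2 M T^-2] and mgh [L^2 M T^-2] — same dimensions ✓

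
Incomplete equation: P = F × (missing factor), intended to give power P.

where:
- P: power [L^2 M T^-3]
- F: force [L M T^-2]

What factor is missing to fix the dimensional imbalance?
v (velocity), dimensions [L T^-1]

P has dimensions [L^2 M T^-3] and F has dimensions [L M T^-2].
The missing factor must have dimensions [L^2 M T^-3] / [L M T^-2] = [L T^-1], i.e. velocity (v).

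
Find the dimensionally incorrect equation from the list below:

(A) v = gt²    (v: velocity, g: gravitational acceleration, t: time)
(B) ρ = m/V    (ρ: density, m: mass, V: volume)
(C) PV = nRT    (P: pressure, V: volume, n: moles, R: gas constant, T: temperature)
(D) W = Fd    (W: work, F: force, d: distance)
(A) v = gt²

The equation (A) v = gt² is dimensionally incorrect.

LHS (v): [L T^-1]
RHS (gt²): [L] ✗

The dimensions do not match. The other three equations balance.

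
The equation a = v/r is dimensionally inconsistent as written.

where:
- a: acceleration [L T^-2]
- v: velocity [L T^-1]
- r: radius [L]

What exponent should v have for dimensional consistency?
The exponent of v should be 2: a = v^2/r

The LHS a has dimensions [L T^-2]; v has dimensions [L T^-1].
As written, the RHS v/r (exponent 1 on v) has dimensions [T^-1], which does not match.
With exponent 2, the RHS v^2/r has dimensions [L T^-2], matching the LHS.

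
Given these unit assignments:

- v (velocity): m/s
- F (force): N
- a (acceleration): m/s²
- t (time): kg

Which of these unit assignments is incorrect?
t

The variable t (time) should have units s, not kg.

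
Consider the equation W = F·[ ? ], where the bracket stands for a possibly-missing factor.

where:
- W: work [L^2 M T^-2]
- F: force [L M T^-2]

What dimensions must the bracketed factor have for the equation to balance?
[L] — length (e.g. a distance d)

W has dimensions [L^2 M T^-2]; F has dimensions [L M T^-2].
The bracketed factor must supply [L^2 M T^-2] / [L M T^-2] = [L].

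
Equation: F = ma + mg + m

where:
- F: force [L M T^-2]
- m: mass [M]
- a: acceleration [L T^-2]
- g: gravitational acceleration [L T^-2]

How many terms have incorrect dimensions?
1

LHS F: [L M T^-2]
- ma: [L M T^-2] ✓
- mg: [L M T^-2] ✓
- m: [M] ✗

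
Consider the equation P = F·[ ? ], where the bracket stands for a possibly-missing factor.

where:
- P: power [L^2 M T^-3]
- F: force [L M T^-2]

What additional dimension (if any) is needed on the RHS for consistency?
[L T^-1] — velocity (e.g. v)

P has dimensions [L^2 M T^-3]; F has dimensions [L M T^-2].
The bracketed factor must supply [L^2 M T^-3] / [L M T^-2] = [L T^-1].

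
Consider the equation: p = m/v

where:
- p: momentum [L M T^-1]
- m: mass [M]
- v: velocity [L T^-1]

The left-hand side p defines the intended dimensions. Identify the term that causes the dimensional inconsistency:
The right-hand side term m/v

p has dimensions [L M T^-1], but m/v has dimensions [L^-1 M T], so the term m/v is dimensionally wrong for p.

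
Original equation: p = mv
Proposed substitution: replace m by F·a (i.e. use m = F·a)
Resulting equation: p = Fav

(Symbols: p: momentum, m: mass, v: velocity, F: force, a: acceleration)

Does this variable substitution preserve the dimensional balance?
No

[m] = [M] and [F·a] = [L^2 M T^-4]. These differ, so the substitution replaces a quantity by one of different dimensions and the result p = Fav has LHS [L M T^-1] vs RHS [L^3 M T^-5] — inconsistent.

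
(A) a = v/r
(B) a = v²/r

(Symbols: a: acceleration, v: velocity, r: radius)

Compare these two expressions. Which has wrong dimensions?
(A)

(A) a = v/r: LHS [L T^-2], RHS [T^-1] ✗
(B) a = v²/r: LHS [L T^-2], RHS [L T^-2] ✓

Expression (A) a = v/r is dimensionally incorrect.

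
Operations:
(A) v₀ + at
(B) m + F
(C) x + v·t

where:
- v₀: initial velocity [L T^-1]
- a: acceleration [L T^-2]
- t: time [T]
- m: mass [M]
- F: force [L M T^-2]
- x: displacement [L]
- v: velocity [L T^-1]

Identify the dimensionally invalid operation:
(B) m + F

(A) v₀ + at: v₀ [L T^-1] and at [L T^-1] — same dimensions ✓
(B) m + F: m [M] and F [L M T^-2] — different dimensions cannot be added/subtracted ✗
(C) x + v·t: x [L] and v·t [L] — same dimensions ✓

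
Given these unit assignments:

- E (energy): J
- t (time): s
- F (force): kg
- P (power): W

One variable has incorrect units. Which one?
F

The variable F (force) should have units N, not kg.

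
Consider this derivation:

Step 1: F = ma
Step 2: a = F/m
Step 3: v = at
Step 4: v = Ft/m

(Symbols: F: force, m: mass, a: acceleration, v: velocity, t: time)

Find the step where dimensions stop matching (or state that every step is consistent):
No step introduces an error — all steps are dimensionally consistent.

Step 1: F = ma → LHS [L M T^-2], RHS [L M T^-2] ✓
Step 2: a = F/m → LHS [L T^-2], RHS [L T^-2] ✓
Step 3: v = at → LHS [L T^-1], RHS [L T^-1] ✓
Step 4: v = Ft/m → LHS [L T^-1], RHS [L T^-1] ✓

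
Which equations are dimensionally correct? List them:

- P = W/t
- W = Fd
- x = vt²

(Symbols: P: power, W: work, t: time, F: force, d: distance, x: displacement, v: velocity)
Dimensionally correct: P = W/t, W = Fd
Dimensionally incorrect: x = vt²
Ordered (correct first, then incorrect): P = W/t, W = Fd, x = vt²

- P = W/t: LHS [L^2 M T^-3], RHS [L^2 M T^-3] → correct ✓
- W = Fd: LHS [L^2 M T^-2], RHS [L^2 M T^-2] → correct ✓
- x = vt²: LHS [L], RHS [L T] → incorrect ✗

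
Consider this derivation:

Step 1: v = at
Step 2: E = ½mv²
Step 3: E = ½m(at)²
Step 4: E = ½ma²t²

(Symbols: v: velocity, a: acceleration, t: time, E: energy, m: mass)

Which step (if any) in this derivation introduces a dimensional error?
No step introduces an error — all steps are dimensionally consistent.

Step 1: v = at → LHS [L T^-1], RHS [L T^-1] ✓
Step 2: E = ½mv² → LHS [L^2 M T^-2], RHS [L^2 M T^-2] ✓
Step 3: E = ½m(at)² → LHS [L^2 M T^-2], RHS [L^2 M T^-2] ✓
Step 4: E = ½ma²t² → LHS [L^2 M T^-2], RHS [L^2 M T^-2] ✓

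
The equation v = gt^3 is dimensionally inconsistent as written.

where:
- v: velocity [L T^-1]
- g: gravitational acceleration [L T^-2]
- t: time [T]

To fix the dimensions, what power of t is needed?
The exponent of t should be 1: v = gt

The LHS v has dimensions [L T^-1]; t has dimensions [T].
As written, the RHS gt^3 (exponent 3 on t) has dimensions [L T], which does not match.
With exponent 1, the RHS gt has dimensions [L T^-1], matching the LHS.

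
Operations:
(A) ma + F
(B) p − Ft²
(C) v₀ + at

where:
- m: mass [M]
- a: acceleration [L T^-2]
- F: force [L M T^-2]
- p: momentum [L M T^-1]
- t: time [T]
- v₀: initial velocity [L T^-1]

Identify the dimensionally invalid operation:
(B) p − Ft²

(A) ma + F: ma [L M T^-2] and F [L M T^-2] — same dimensions ✓
(B) p − Ft²: p [L M T^-1] and Ft² [L M] — different dimensions cannot be added/subtracted ✗
(C) v₀ + at: v₀ [L T^-1] and at [L T^-1] — same dimensions ✓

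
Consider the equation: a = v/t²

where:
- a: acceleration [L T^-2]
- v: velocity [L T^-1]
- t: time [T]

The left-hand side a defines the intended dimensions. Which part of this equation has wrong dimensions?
The right-hand side term v/t²

a has dimensions [L T^-2], but v/t² has dimensions [L T^-3], so the term v/t² is dimensionally wrong for a.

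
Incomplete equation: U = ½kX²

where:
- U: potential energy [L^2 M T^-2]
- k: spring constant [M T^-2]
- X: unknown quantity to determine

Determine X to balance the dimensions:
X = x (displacement), dimensions [L]

U has dimensions [L^2 M T^-2]; the rest of the RHS (½k) has dimensions [M T^-2].
So X² must have dimensions [L^2], i.e. X has dimensions [L] — X = x (displacement).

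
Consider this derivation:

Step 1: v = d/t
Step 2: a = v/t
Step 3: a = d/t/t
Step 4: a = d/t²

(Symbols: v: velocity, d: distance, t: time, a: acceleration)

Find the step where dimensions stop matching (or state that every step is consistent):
No step introduces an error — all steps are dimensionally consistent.

Step 1: v = d/t → LHS [L T^-1], RHS [L T^-1] ✓
Step 2: a = v/t → LHS [L T^-2], RHS [L T^-2] ✓
Step 3: a = d/t/t → LHS [L T^-2], RHS [L T^-2] ✓
Step 4: a = d/t² → LHS [L T^-2], RHS [L T^-2] ✓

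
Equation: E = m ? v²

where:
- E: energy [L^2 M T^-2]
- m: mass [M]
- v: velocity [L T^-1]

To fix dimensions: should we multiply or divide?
multiplication (×): E = m × v²

E [L^2 M T^-2]; m [M]; v² [L^2 T^-2].
m × v² → [L^2 M T^-2] ✓
m ÷ v² → [L^-2 M T^2] ✗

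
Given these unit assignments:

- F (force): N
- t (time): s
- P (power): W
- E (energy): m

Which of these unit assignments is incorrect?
E

The variable E (energy) should have units J, not m.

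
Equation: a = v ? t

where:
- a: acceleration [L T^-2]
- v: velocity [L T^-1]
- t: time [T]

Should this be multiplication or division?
division (÷): a = v ÷ t

a [L T^-2]; v [L T^-1]; t [T].
v × t → [L] ✗
v ÷ t → [L T^-2] ✓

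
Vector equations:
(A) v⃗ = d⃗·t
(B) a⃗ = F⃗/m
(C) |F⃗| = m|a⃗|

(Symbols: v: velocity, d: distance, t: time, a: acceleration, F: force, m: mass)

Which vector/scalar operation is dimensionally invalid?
(A) v⃗ = d⃗·t

(A) v⃗ = d⃗·t: LHS [L T^-1], RHS [L T] ✗ — velocity is displacement per time; should be d⃗/t
(B) a⃗ = F⃗/m: LHS [L T^-2], RHS [L T^-2] ✓ — force (vector) divided by mass (scalar)
(C) |F⃗| = m|a⃗|: LHS [L M T^-2], RHS [L M T^-2] ✓ — magnitudes of vectors are scalars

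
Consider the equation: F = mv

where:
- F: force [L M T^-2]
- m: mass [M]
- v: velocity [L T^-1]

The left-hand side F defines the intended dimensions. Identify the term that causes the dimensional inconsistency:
The right-hand side term mv

F has dimensions [L M T^-2], but mv has dimensions [L M T^-1], so the term mv is dimensionally wrong for F.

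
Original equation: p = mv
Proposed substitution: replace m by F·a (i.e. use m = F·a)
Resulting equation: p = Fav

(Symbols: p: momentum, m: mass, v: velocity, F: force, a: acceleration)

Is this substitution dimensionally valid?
No

[m] = [M] and [F·a] = [L^2 M T^-4]. These differ, so the substitution replaces a quantity by one of different dimensions and the result p = Fav has LHS [L M T^-1] vs RHS [L^3 M T^-5] — inconsistent.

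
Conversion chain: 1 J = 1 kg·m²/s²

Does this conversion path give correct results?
The chain is correct (no errors).

Correct: Joule is defined as kg·m²/s²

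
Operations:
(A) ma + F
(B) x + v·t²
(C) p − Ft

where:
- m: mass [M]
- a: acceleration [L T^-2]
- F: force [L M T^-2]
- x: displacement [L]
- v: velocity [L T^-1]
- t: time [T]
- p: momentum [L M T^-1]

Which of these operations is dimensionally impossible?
(B) x + v·t²

(A) ma + F: ma [L M T^-2] and F [L M T^-2] — same dimensions ✓
(B) x + v·t²: x [L] and v·t² [L T] — different dimensions cannot be added/subtracted ✗
(C) p − Ft: p [L M T^-1] and Ft [L M T^-1] — same dimensions ✓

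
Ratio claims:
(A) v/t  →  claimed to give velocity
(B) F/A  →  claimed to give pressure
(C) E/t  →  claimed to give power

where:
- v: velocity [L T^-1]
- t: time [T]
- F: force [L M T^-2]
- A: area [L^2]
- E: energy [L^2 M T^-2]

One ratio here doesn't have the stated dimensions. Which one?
(A) v/t does not give velocity

(A) v/t: [L T^-2] ≠ velocity [L T^-1] ✗
(B) F/A: [L^-1 M T^-2] = pressure [L^-1 M T^-2] ✓
(C) E/t: [L^2 M T^-3] = power [L^2 M T^-3] ✓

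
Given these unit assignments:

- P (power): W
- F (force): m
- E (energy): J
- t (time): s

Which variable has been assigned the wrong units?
F

The variable F (force) should have units N, not m.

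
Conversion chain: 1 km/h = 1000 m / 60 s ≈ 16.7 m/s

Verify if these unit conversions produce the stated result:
The chain is incorrect (it contains an error).

Incorrect: 1 h = 3600 s, not 60 s (1 km/h ≈ 0.278 m/s)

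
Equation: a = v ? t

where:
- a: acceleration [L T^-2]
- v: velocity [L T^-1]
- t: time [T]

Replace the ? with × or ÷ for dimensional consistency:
division (÷): a = v ÷ t

a [L T^-2]; v [L T^-1]; t [T].
v × t → [L] ✗
v ÷ t → [L T^-2] ✓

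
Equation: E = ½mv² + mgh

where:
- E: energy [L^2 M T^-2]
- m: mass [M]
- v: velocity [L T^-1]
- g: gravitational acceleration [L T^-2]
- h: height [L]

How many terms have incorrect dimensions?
0

LHS E: [L^2 M T^-2]
- ½mv²: [L^2 M T^-2] ✓
- mgh: [L^2 M T^-2] ✓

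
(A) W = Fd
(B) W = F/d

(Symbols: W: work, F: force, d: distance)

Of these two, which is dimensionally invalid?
(B)

(A) W = Fd: LHS [L^2 M T^-2], RHS [L^2 M T^-2] ✓
(B) W = F/d: LHS [L^2 M T^-2], RHS [M T^-2] ✗

Expression (B) W = F/d is dimensionally incorrect.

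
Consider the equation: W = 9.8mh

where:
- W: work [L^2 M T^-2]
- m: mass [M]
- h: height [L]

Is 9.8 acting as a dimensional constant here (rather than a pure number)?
Yes

W has dimensions [L^2 M T^-2], while mh alone has dimensions [L M]. For the equation to balance, the factor 9.8 must carry dimensions [L T^-2] — it is a dimensional constant (a numerical value of a physical quantity with its units suppressed), not a pure number.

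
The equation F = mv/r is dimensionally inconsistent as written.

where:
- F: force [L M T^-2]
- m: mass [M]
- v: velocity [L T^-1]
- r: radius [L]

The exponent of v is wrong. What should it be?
The exponent of v should be 2: F = mv^2/r

The LHS F has dimensions [L M T^-2]; v has dimensions [L T^-1].
As written, the RHS mv/r (exponent 1 on v) has dimensions [M T^-1], which does not match.
With exponent 2, the RHS mv^2/r has dimensions [L M T^-2], matching the LHS.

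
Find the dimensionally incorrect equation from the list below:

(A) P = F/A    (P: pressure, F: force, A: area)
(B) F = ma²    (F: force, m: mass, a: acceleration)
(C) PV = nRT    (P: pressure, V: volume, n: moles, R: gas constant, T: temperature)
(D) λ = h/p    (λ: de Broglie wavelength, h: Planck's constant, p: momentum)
(B) F = ma²

The equation (B) F = ma² is dimensionally incorrect.

LHS (F): [L M T^-2]
RHS (ma²): [L^2 M T^-4] ✗

The dimensions do not match. The other three equations balance.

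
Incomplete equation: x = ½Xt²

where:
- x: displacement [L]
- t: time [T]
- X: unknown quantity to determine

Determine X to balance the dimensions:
X = a (acceleration), dimensions [L T^-2]

x has dimensions [L]; the rest of the RHS (½ t²) has dimensions [T^2].
So X must have dimensions [L T^-2] — X = a (acceleration).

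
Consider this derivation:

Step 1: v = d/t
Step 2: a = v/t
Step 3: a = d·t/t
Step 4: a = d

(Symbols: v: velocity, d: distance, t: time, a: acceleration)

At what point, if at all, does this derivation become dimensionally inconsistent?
Step 3

Step 1: v = d/t → LHS [L T^-1], RHS [L T^-1] ✓
Step 2: a = v/t → LHS [L T^-2], RHS [L T^-2] ✓
Step 3: a = d·t/t → LHS [L T^-2], RHS [L] ✗

The first dimensional inconsistency appears in step 3: a = d·t/t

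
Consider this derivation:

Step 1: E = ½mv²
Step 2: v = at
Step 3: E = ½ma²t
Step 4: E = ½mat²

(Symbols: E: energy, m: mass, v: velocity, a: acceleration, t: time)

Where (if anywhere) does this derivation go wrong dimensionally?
Step 3

Step 1: E = ½mv² → LHS [L^2 M T^-2], RHS [L^2 M T^-2] ✓
Step 2: v = at → LHS [L T^-1], RHS [L T^-1] ✓
Step 3: E = ½ma²t → LHS [L^2 M T^-2], RHS [L^2 M T^-3] ✗

The first dimensional inconsistency appears in step 3: E = ½ma²t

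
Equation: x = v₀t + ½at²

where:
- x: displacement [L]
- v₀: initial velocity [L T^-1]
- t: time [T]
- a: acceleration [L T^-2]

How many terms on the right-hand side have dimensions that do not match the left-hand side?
0

LHS x: [L]
- v₀t: [L] ✓
- ½at²: [L] ✓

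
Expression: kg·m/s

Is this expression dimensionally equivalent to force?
No

The expression kg·m/s has dimensions [L M T^-1], but force has dimensions [L M T^-2].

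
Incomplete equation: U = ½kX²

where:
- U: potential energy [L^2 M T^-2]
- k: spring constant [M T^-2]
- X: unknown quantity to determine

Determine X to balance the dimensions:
X = x (displacement), dimensions [L]

U has dimensions [L^2 M T^-2]; the rest of the RHS (½k) has dimensions [M T^-2].
So X² must have dimensions [L^2], i.e. X has dimensions [L] — X = x (displacement).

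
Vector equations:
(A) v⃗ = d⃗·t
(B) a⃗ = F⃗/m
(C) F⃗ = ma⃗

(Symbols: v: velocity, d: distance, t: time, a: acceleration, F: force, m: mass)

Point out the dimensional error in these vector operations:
(A) v⃗ = d⃗·t

(A) v⃗ = d⃗·t: LHS [L T^-1], RHS [L T] ✗ — velocity is displacement per time; should be d⃗/t
(B) a⃗ = F⃗/m: LHS [L T^-2], RHS [L T^-2] ✓ — force (vector) divided by mass (scalar)
(C) F⃗ = ma⃗: LHS [L M T^-2], RHS [L M T^-2] ✓ — Force and acceleration are vectors, mass is a scalar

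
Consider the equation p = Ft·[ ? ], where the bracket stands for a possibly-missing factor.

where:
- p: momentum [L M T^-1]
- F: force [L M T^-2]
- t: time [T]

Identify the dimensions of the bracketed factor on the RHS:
Nothing is missing — the bracketed factor must be dimensionless.

p has dimensions [L M T^-1] and Ft already has dimensions [L M T^-1], so p = Ft is dimensionally complete.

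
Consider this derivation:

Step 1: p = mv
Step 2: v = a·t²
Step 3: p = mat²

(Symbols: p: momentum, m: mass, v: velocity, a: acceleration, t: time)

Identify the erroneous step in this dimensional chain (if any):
Step 2

Step 1: p = mv → LHS [L M T^-1], RHS [L M T^-1] ✓
Step 2: v = a·t² → LHS [L T^-1], RHS [L] ✗

The first dimensional inconsistency appears in step 2: v = a·t²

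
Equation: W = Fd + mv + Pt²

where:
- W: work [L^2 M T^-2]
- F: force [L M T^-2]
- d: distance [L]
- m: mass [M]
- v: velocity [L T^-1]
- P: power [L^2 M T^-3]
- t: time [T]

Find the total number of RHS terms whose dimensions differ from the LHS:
2

LHS W: [L^2 M T^-2]
- Fd: [L^2 M T^-2] ✓
- mv: [L M T^-1] ✗
- Pt²: [L^2 M T^-1] ✗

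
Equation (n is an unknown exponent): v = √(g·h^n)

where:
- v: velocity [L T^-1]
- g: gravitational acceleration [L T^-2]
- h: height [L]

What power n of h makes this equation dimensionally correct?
n = 1

v has dimensions [L T^-1]; h has dimensions [L].
With n = 1: √(g·h^1) has dimensions [L T^-1], matching the LHS ✓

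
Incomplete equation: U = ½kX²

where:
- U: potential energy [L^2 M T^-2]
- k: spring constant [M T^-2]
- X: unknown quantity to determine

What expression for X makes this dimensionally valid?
X = x (displacement), dimensions [L]

U has dimensions [L^2 M T^-2]; the rest of the RHS (½k) has dimensions [M T^-2].
So X² must have dimensions [L^2], i.e. X has dimensions [L] — X = x (displacement).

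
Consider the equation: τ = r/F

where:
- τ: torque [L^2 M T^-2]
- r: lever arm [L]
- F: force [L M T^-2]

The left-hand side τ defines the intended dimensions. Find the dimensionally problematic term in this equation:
The right-hand side term r/F

τ has dimensions [L^2 M T^-2], but r/F has dimensions [M^-1 T^2], so the term r/F is dimensionally wrong for τ.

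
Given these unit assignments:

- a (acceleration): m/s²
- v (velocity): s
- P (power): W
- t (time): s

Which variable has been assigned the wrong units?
v

The variable v (velocity) should have units m/s, not s.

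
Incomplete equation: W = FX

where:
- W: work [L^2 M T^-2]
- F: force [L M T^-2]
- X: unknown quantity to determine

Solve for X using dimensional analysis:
X = d (distance), dimensions [L]

W has dimensions [L^2 M T^-2]; the rest of the RHS (F) has dimensions [L M T^-2].
So X must have dimensions [L] — X = d (distance).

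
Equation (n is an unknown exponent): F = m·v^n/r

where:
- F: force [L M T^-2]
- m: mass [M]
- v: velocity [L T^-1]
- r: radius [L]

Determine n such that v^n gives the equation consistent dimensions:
n = 2

F has dimensions [L M T^-2]; v has dimensions [L T^-1].
The rest of the RHS has dimensions [L^-1 M], so v^n must supply [L^2 T^-2].
With n = 2: m·v^2/r has dimensions [L M T^-2], matching the LHS ✓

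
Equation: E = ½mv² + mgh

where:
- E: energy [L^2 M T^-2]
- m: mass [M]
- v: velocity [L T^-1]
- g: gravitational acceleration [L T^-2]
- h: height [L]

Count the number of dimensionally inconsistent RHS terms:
0

LHS E: [L^2 M T^-2]
- ½mv²: [L^2 M T^-2] ✓
- mgh: [L^2 M T^-2] ✓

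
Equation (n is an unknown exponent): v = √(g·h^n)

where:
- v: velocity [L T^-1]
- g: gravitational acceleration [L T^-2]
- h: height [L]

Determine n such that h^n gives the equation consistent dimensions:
n = 1

v has dimensions [L T^-1]; h has dimensions [L].
With n = 1: √(g·h^1) has dimensions [L T^-1], matching the LHS ✓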